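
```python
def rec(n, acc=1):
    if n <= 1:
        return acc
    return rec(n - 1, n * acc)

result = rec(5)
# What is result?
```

Accumulator trace (n, acc): (5, 1) -> (4, 5) -> (3, 20) -> (2, 60) -> (1, 120) -> return 120

Answer: 120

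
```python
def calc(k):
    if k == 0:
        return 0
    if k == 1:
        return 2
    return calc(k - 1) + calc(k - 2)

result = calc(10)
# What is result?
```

Build up from base cases: calc(0)=0, calc(1)=2, calc(2)=2, calc(3)=4, calc(4)=6, calc(5)=10, calc(6)=16, ..., calc(10)=110

Answer: 110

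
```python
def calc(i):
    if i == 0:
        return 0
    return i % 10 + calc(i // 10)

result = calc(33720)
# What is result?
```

Sum of digits of 33720: 0 + 2 + 7 + 3 + 3 = 15

Answer: 15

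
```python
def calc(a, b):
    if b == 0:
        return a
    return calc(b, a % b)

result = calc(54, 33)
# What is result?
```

calc(54, 33) -> calc(33, 21) -> calc(21, 12) -> calc(12, 9) -> calc(9, 3) -> calc(3, 0) -> 3

Answer: 3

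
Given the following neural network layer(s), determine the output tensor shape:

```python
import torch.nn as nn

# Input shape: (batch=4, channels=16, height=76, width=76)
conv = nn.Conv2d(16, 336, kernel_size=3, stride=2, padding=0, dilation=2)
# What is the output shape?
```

Input: (4, 16, 76, 76) -> Output: (4, 336, 36, 36)

Answer: (4, 336, 36, 36)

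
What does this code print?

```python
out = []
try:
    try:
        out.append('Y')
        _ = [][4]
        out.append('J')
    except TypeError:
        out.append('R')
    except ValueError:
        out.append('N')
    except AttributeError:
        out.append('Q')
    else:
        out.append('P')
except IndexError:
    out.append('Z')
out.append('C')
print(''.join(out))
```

Execution trace: 'Y' (try body) → 'Z' (outer except IndexError) → 'C' (after the try/except). Output: YZC

Answer: YZC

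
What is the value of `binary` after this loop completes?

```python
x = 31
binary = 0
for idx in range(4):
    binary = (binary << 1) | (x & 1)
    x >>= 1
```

Reverse lowest 4 bits of 31
`binary` takes the values: 0 → 1 → 3 → 7 → 15

Answer: 15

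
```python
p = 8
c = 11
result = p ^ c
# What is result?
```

Trace:
`p = 8` → p = 8
`c = 11` → c = 11
`result = p ^ c` → result = 3
So result = 3

Answer: 3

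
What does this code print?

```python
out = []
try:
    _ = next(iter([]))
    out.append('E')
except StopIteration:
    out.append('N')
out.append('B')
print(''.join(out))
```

Execution trace: 'N' (except StopIteration) → 'B' (after the try/except). Output: NB

Answer: NB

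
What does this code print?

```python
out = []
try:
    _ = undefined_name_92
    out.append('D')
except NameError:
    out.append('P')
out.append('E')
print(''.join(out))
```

Execution trace: 'P' (except NameError) → 'E' (after the try/except). Output: PE

Answer: PE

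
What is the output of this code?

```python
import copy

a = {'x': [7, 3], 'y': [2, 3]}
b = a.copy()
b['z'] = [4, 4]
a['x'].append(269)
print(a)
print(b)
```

Key concept: shallow copy of dict with mutable values.
Step by step:
`a = {'x': [7, 3], 'y': [2, 3]}` → a = {'x': [7, 3], 'y': [2, 3]}
`b = a.copy()` → b = {'x': [7, 3], 'y': [2, 3]}
`b['z'] = [4, 4]` → b = {'x': [7, 3], 'y': [2, 3], 'z': [4, 4]}
`a['x'].append(269)` → a = {'x': [7, 3, 269], 'y': [2, 3]}; b = {'x': [7, 3, 269], 'y': [2, 3], 'z': [4, 4]}
`print(a)` → prints {'x': [7, 3, 269], 'y': [2, 3]}
`print(b)` → prints {'x': [7, 3, 269], 'y': [2, 3], 'z': [4, 4]}

Answer:
{'x': [7, 3, 269], 'y': [2, 3]}
{'x': [7, 3, 269], 'y': [2, 3], 'z': [4, 4]}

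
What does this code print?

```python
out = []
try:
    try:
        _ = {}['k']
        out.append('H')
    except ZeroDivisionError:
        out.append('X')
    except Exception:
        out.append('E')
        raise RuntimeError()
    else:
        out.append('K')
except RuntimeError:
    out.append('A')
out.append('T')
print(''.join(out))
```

Execution trace: 'E' (inner except Exception) → 'A' (outer except RuntimeError) → 'T' (after the try/except). Output: EAT

Answer: EAT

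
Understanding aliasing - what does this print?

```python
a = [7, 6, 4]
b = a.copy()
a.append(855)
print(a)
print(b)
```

Key concept: list.copy() creates independent copy.
Step by step:
`a = [7, 6, 4]` → a = [7, 6, 4]
`b = a.copy()` → b = [7, 6, 4]
`a.append(855)` → a = [7, 6, 4, 855]
`print(a)` → prints [7, 6, 4, 855]
`print(b)` → prints [7, 6, 4]

Answer:
[7, 6, 4, 855]
[7, 6, 4]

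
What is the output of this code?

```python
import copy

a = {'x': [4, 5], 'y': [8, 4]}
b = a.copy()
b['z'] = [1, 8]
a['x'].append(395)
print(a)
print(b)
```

Key concept: shallow copy of dict with mutable values.
Step by step:
`a = {'x': [4, 5], 'y': [8, 4]}` → a = {'x': [4, 5], 'y': [8, 4]}
`b = a.copy()` → b = {'x': [4, 5], 'y': [8, 4]}
`b['z'] = [1, 8]` → b = {'x': [4, 5], 'y': [8, 4], 'z': [1, 8]}
`a['x'].append(395)` → a = {'x': [4, 5, 395], 'y': [8, 4]}; b = {'x': [4, 5, 395], 'y': [8, 4], 'z': [1, 8]}
`print(a)` → prints {'x': [4, 5, 395], 'y': [8, 4]}
`print(b)` → prints {'x': [4, 5, 395], 'y': [8, 4], 'z': [1, 8]}

Answer:
{'x': [4, 5, 395], 'y': [8, 4]}
{'x': [4, 5, 395], 'y': [8, 4], 'z': [1, 8]}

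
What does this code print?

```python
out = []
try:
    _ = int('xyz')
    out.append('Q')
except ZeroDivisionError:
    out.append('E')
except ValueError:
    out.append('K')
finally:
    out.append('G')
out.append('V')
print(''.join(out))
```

Execution trace: 'K' (except ValueError) → 'G' (finally) → 'V' (after the try/except). Output: KGV

Answer: KGV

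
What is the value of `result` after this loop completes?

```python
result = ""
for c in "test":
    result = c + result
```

Reverse 'test'
`result` takes the values: "" → "t" → "et" → "set" → "tset"

Answer: "tset"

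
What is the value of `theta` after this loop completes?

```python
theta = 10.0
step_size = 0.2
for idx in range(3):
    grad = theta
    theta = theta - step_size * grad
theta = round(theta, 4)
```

Gradient descent: w = 10.0 * (1 - 0.2)^3
`theta` takes the values: 10.0 → 8.0 → 6.4 → 5.12

Answer: 5.12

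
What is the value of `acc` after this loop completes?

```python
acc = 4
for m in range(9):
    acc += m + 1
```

Start at 4, add 1 to 9 = 49
`acc` takes the values: 4 → 5 → 7 → 10 → 14 → 19 → 25 → 32 → 40 → 49

Answer: 49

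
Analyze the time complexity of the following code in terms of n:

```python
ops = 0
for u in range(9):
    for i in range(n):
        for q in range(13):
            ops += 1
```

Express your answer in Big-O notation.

Each loop level contributes: 1 × n × 1. Multiplying the contributions gives O(n).

Answer: O(n)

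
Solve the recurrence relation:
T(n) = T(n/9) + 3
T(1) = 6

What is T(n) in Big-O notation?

Each step divides n by 9 and adds 3. After log_9(n) steps we reach T(1)=6. So T(n) = 3·log_9(n) + 6 = O(log n).

Answer: O(log n)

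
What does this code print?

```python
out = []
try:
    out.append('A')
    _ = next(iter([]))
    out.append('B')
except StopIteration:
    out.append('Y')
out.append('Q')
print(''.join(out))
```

Execution trace: 'A' (try body) → 'Y' (except StopIteration) → 'Q' (after the try/except). Output: AYQ

Answer: AYQ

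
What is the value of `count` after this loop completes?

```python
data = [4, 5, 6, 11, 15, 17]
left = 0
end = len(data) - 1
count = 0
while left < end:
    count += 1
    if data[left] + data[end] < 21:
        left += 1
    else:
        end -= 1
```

Steps to find pair summing to 21
`count` takes the values: 0 → 1 → 2 → 3 → 4 → 5

Answer: 5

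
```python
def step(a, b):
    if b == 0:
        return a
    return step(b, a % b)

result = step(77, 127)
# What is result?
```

step(77, 127) -> step(127, 77) -> step(77, 50) -> step(50, 27) -> step(27, 23) -> step(23, 4) -> step(4, 3) -> step(3, 1) -> step(1, 0) -> 1

Answer: 1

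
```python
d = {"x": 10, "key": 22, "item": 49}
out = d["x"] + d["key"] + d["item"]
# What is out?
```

Trace:
`d = {"x": 10, "key": 22, "item": 49}` → d = {'x': 10, 'key': 22, 'item': 49}
`out = d["x"] + d["key"] + d["item"]` → out = 81
So out = 81

Answer: 81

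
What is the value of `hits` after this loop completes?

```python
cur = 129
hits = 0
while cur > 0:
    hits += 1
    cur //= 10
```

Count digits by repeated division by 10
`hits` takes the values: 0 → 1 → 2 → 3

Answer: 3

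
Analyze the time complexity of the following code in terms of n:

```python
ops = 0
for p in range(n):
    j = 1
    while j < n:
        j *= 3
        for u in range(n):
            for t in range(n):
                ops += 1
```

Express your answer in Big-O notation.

Each loop level contributes: n × log n × n × n. Multiplying the contributions gives O(n^3 log n).

Answer: O(n^3 log n)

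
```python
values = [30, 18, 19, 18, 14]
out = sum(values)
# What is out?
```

Trace:
`values = [30, 18, 19, 18, 14]` → values = [30, 18, 19, 18, 14]
`out = sum(values)` → out = 99
So out = 99

Answer: 99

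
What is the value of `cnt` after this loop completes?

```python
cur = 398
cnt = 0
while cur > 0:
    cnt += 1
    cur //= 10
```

Count digits by repeated division by 10
`cnt` takes the values: 0 → 1 → 2 → 3

Answer: 3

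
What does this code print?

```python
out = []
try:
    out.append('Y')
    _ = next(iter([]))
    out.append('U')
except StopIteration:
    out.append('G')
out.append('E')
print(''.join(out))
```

Execution trace: 'Y' (try body) → 'G' (except StopIteration) → 'E' (after the try/except). Output: YGE

Answer: YGE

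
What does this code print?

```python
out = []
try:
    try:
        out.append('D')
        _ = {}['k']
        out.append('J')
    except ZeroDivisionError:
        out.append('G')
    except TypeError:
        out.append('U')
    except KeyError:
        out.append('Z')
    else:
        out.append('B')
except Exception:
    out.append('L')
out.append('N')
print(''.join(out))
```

Execution trace: 'D' (inner try body) → 'Z' (inner except KeyError) → 'N' (after the try/except). Output: DZN

Answer: DZN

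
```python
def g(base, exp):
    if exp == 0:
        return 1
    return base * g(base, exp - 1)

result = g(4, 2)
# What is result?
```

g(4, 2) = 4 * 4 = 16

Answer: 16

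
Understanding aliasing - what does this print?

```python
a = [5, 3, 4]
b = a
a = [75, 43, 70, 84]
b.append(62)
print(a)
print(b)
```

Key concept: rebinding vs mutation: a is rebound to a new list, b still points at the original.
Step by step:
`a = [5, 3, 4]` → a = [5, 3, 4]
`b = a` → b = [5, 3, 4] (same object as a)
`a = [75, 43, 70, 84]` → a = [75, 43, 70, 84]
`b.append(62)` → b = [5, 3, 4, 62]
`print(a)` → prints [75, 43, 70, 84]
`print(b)` → prints [5, 3, 4, 62]

Answer:
[75, 43, 70, 84]
[5, 3, 4, 62]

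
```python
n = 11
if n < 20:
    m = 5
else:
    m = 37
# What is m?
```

Trace:
`n = 11` → n = 11
`if n < 20: ...` → n < 20 is True → m = 5
So m = 5

Answer: 5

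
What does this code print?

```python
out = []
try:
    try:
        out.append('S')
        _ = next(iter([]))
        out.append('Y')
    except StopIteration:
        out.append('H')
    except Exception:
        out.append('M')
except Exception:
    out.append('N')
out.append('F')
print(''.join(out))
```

Execution trace: 'S' (inner try body) → 'H' (inner except StopIteration) → 'F' (after the try/except). Output: SHF

Answer: SHF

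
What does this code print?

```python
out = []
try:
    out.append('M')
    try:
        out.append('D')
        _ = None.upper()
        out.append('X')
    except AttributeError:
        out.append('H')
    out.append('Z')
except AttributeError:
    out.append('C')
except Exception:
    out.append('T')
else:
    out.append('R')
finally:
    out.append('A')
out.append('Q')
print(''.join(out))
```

Execution trace: 'M' (try body) → 'D' (inner try body) → 'H' (inner except AttributeError) → 'Z' (try body, no exception) → 'R' (else) → 'A' (finally) → 'Q' (after the try/except). Output: MDHZRAQ

Answer: MDHZRAQ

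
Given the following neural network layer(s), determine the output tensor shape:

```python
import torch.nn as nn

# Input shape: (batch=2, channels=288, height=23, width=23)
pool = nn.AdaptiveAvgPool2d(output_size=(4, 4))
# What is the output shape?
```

Input: (2, 288, 23, 23) -> Output: (2, 288, 4, 4)

Answer: (2, 288, 4, 4)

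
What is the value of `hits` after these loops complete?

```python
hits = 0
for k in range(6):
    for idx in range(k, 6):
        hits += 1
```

Upper triangle: 6 + 5 + ... + 1
`hits` takes the values: 0 → 1 → 2 → 3 → 4 → 5 → 6 → 7 → 8 → 9 → 10 → 11 → 12 → 13 → 14 → 15 → 16 → 17 → 18 → 19 → 20 → 21

Answer: 21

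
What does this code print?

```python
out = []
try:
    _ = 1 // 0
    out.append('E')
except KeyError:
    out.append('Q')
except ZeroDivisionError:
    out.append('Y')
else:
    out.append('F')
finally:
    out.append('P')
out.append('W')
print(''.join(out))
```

Execution trace: 'Y' (except ZeroDivisionError) → 'P' (finally) → 'W' (after the try/except). Output: YPW

Answer: YPW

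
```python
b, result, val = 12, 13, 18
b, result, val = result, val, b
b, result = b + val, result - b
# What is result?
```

Trace:
`b, result, val = 12, 13, 18` → b = 12; result = 13; val = 18
`b, result, val = result, val, b` → b = 13; result = 18; val = 12
`b, result = b + val, result - b` → b = 25; result = 5
So result = 5

Answer: 5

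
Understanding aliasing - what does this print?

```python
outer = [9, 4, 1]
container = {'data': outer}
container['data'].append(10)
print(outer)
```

Key concept: dict holds reference to list.
Step by step:
`outer = [9, 4, 1]` → outer = [9, 4, 1]
`container = {'data': outer}` → container = {'data': [9, 4, 1]}
`container['data'].append(10)` → outer = [9, 4, 1, 10]; container = {'data': [9, 4, 1, 10]}
`print(outer)` → prints [9, 4, 1, 10]

Answer: [9, 4, 1, 10]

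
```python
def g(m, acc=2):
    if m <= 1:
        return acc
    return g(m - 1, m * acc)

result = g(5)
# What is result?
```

Accumulator trace (n, acc): (5, 2) -> (4, 10) -> (3, 40) -> (2, 120) -> (1, 240) -> return 240

Answer: 240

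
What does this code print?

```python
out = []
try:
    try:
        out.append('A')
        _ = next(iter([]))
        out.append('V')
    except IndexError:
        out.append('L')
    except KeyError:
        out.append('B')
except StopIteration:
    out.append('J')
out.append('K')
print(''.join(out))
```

Execution trace: 'A' (try body) → 'J' (outer except StopIteration) → 'K' (after the try/except). Output: AJK

Answer: AJK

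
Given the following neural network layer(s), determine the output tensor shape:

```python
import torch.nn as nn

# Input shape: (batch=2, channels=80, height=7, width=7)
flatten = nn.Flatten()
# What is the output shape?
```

Input: (2, 80, 7, 7) -> Output: (2, 3920)

Answer: (2, 3920)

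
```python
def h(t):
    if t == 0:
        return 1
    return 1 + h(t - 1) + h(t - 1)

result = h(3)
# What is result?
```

h(t) = 1 + 2·h(t-1), h(0)=1. Closed form: (1+1)·2^3 - 1 = 15.

Answer: 15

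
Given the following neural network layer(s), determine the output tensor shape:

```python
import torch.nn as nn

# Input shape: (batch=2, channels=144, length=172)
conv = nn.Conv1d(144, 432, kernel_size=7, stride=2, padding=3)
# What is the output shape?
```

Input: (2, 144, 172) -> Output: (2, 432, 86)

Answer: (2, 432, 86)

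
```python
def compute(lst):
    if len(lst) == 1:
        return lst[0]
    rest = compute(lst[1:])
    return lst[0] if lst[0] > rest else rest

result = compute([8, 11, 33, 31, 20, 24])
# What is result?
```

Recursive max over [8, 11, 33, 31, 20, 24] = 33

Answer: 33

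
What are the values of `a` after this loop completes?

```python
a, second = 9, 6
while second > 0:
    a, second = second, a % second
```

GCD of 9 and 6
`a` takes the values: 9 → 6 → 3

Answer: 3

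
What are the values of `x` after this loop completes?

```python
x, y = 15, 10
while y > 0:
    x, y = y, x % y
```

GCD of 15 and 10
`x` takes the values: 15 → 10 → 5

Answer: 5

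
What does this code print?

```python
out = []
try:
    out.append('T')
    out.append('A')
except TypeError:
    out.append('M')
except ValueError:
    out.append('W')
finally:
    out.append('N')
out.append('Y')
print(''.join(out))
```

Execution trace: 'T' (try body) → 'A' (try body, no exception) → 'N' (finally) → 'Y' (after the try/except). Output: TANY

Answer: TANY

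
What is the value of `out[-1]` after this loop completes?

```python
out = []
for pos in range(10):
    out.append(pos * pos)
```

Last element of squares 0 to 9
`out` takes the values: [] → [0] → [0, 1] → [0, 1, 4] → [0, 1, 4, 9] → [0, 1, 4, 9, 16] → [0, 1, 4, 9, 16, 25] → [0, 1, 4, 9, 16, 25, 36] → [0, 1, 4, 9, 16, 25, 36, 49] → [0, 1, 4, 9, 16, 25, 36, 49, 64] → [0, 1, 4, 9, 16, 25, 36, 49, 64, 81]
So `out[-1]` = 81

Answer: 81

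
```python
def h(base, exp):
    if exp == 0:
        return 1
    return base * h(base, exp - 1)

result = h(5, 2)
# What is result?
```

h(5, 2) = 5 * 5 = 25

Answer: 25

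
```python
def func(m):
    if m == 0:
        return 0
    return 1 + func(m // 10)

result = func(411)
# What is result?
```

Count of digits of 411: 3

Answer: 3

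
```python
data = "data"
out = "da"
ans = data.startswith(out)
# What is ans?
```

Trace:
`data = "data"` → data = 'data'
`out = "da"` → out = 'da'
`ans = data.startswith(out)` → ans = True
So ans = True

Answer: True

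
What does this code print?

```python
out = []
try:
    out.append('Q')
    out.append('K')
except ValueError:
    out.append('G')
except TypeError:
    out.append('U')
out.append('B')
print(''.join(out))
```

Execution trace: 'Q' (try body) → 'K' (try body, no exception) → 'B' (after the try/except). Output: QKB

Answer: QKB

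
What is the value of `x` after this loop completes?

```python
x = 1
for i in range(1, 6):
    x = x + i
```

Start at 1, add 1 through 5
`x` takes the values: 1 → 2 → 4 → 7 → 11 → 16

Answer: 16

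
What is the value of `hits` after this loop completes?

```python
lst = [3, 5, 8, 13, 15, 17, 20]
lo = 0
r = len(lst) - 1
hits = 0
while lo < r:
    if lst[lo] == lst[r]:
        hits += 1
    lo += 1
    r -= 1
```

Count matching pairs from ends
`hits` takes the values: 0

Answer: 0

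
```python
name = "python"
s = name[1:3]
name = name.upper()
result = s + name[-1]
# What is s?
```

Trace:
`name = "python"` → name = 'python'
`s = name[1:3]` → s = 'yt'
`name = name.upper()` → name = 'PYTHON'
`result = s + name[-1]` → result = 'ytN'
So s = 'yt'

Answer: 'yt'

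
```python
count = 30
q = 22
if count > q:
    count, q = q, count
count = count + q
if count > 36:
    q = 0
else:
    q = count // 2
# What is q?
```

Trace:
`count = 30` → count = 30
`q = 22` → q = 22
`if count > q: ...` → count > q is True → count = 22; q = 30
`count = count + q` → count = 52
`if count > 36: ...` → count > 36 is True → q = 0
So q = 0

Answer: 0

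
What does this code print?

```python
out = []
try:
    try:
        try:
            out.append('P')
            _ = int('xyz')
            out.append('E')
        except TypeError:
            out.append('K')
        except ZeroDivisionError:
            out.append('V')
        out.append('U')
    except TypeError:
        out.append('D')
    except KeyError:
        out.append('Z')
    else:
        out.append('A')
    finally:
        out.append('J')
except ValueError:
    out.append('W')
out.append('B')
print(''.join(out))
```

Execution trace: 'P' (inner try body) → 'J' (finally) → 'W' (outer except ValueError) → 'B' (after the try/except). Output: PJWB

Answer: PJWB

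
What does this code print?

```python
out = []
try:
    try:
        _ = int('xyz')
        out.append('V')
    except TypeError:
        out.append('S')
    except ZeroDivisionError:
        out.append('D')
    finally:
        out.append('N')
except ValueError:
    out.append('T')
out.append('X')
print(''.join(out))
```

Execution trace: 'N' (finally) → 'T' (outer except ValueError) → 'X' (after the try/except). Output: NTX

Answer: NTX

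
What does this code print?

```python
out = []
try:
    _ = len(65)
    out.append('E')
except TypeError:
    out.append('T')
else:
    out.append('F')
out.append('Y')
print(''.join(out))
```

Execution trace: 'T' (except TypeError) → 'Y' (after the try/except). Output: TY

Answer: TY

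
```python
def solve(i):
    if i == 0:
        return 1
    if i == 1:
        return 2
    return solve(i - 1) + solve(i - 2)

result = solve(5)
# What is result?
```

Build up from base cases: solve(0)=1, solve(1)=2, solve(2)=3, solve(3)=5, solve(4)=8, solve(5)=13

Answer: 13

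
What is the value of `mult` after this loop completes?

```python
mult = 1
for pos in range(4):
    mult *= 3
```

3^4 = 81
`mult` takes the values: 1 → 3 → 9 → 27 → 81

Answer: 81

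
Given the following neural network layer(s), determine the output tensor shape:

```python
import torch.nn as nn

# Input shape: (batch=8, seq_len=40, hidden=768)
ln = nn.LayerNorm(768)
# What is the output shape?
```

Input: (8, 40, 768) -> Output: (8, 40, 768)

Answer: (8, 40, 768)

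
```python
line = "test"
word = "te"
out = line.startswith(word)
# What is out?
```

Trace:
`line = "test"` → line = 'test'
`word = "te"` → word = 'te'
`out = line.startswith(word)` → out = True
So out = True

Answer: True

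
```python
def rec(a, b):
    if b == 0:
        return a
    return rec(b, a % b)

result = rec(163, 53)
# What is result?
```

rec(163, 53) -> rec(53, 4) -> rec(4, 1) -> rec(1, 0) -> 1

Answer: 1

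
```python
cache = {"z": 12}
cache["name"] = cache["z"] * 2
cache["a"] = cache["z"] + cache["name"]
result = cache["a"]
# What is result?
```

Trace:
`cache = {"z": 12}` → cache = {'z': 12}
`cache["name"] = cache["z"] * 2` → cache = {'z': 12, 'name': 24}
`cache["a"] = cache["z"] + cache["name"]` → cache = {'z': 12, 'name': 24, 'a': 36}
`result = cache["a"]` → result = 36
So result = 36

Answer: 36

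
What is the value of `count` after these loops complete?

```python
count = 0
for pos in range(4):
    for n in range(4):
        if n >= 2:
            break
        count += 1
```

Inner breaks at 2, outer runs 4 times
`count` takes the values: 0 → 1 → 2 → 3 → 4 → 5 → 6 → 7 → 8

Answer: 8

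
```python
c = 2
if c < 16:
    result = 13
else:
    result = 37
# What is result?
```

Trace:
`c = 2` → c = 2
`if c < 16: ...` → c < 16 is True → result = 13
So result = 13

Answer: 13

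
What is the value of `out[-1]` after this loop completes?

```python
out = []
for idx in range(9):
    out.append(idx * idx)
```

Last element of squares 0 to 8
`out` takes the values: [] → [0] → [0, 1] → [0, 1, 4] → [0, 1, 4, 9] → [0, 1, 4, 9, 16] → [0, 1, 4, 9, 16, 25] → [0, 1, 4, 9, 16, 25, 36] → [0, 1, 4, 9, 16, 25, 36, 49] → [0, 1, 4, 9, 16, 25, 36, 49, 64]
So `out[-1]` = 64

Answer: 64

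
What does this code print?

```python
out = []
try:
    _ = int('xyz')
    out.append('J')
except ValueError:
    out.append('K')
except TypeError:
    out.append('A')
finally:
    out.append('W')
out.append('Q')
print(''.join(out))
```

Execution trace: 'K' (except ValueError) → 'W' (finally) → 'Q' (after the try/except). Output: KWQ

Answer: KWQ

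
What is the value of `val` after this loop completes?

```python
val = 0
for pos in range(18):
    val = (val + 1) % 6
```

Increment mod 6, 18 times = 0
`val` takes the values: 0 → 1 → 2 → 3 → 4 → 5 → 0 → 1 → 2 → 3 → 4 → 5 → 0 → 1 → 2 → 3 → 4 → 5 → 0

Answer: 0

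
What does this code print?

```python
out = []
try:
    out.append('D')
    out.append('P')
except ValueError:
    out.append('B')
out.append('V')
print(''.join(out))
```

Execution trace: 'D' (try body) → 'P' (try body, no exception) → 'V' (after the try/except). Output: DPV

Answer: DPV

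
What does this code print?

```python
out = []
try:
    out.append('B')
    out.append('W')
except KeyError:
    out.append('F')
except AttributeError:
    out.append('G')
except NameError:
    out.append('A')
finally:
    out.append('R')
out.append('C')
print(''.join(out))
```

Execution trace: 'B' (try body) → 'W' (try body, no exception) → 'R' (finally) → 'C' (after the try/except). Output: BWRC

Answer: BWRC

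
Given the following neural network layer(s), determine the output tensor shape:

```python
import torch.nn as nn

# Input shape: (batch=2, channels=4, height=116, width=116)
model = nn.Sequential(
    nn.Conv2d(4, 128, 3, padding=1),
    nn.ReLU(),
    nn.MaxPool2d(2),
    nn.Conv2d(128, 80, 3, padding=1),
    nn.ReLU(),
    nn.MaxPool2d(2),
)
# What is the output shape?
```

Input: (2, 4, 116, 116) -> after first Conv2d: (2, 128, 116, 116) -> after first MaxPool2d: (2, 128, 58, 58) -> after second Conv2d: (2, 80, 58, 58) -> Output: (2, 80, 29, 29)

Answer: (2, 80, 29, 29)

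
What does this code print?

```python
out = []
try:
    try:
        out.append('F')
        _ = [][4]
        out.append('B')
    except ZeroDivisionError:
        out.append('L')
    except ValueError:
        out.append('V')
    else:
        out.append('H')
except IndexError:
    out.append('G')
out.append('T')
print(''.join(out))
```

Execution trace: 'F' (try body) → 'G' (outer except IndexError) → 'T' (after the try/except). Output: FGT

Answer: FGT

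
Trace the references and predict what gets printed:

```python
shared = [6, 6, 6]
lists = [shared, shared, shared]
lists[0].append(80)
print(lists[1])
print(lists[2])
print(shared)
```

Key concept: list of same reference.
Step by step:
`shared = [6, 6, 6]` → shared = [6, 6, 6]
`lists = [shared, shared, shared]` → lists = [[6, 6, 6], [6, 6, 6], [6, 6, 6]]
`lists[0].append(80)` → shared = [6, 6, 6, 80]; lists = [[6, 6, 6, 80], [6, 6, 6, 80], [6, 6, 6, 80]]
`print(lists[1])` → prints [6, 6, 6, 80]
`print(lists[2])` → prints [6, 6, 6, 80]
`print(shared)` → prints [6, 6, 6, 80]

Answer:
[6, 6, 6, 80]
[6, 6, 6, 80]
[6, 6, 6, 80]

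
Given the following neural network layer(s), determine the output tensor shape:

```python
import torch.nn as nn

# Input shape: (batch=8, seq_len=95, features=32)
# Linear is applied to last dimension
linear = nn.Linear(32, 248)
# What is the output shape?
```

Input: (8, 95, 32) -> Output: (8, 95, 248)

Answer: (8, 95, 248)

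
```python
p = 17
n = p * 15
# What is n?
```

Trace:
`p = 17` → p = 17
`n = p * 15` → n = 255
So n = 255

Answer: 255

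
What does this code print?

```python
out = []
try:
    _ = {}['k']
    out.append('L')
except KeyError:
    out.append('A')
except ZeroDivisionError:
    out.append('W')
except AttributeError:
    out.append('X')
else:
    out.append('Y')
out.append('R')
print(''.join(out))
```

Execution trace: 'A' (except KeyError) → 'R' (after the try/except). Output: AR

Answer: AR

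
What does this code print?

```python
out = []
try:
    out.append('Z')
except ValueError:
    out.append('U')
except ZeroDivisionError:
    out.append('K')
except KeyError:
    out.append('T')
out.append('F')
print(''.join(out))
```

Execution trace: 'Z' (try body, no exception) → 'F' (after the try/except). Output: ZF

Answer: ZF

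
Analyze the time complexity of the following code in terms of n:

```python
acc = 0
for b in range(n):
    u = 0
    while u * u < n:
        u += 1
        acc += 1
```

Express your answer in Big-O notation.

Each loop level contributes: n × √n. Multiplying the contributions gives O(n√n).

Answer: O(n√n)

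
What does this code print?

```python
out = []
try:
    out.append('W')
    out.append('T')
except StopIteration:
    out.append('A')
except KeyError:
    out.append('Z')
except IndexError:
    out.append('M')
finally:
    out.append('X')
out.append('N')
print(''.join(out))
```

Execution trace: 'W' (try body) → 'T' (try body, no exception) → 'X' (finally) → 'N' (after the try/except). Output: WTXN

Answer: WTXN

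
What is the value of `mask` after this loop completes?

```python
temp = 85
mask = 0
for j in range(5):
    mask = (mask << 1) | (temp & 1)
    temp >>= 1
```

Reverse lowest 5 bits of 85
`mask` takes the values: 0 → 1 → 2 → 5 → 10 → 21

Answer: 21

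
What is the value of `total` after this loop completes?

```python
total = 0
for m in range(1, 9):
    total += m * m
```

Sum of squares 1² to 8² = 204
`total` takes the values: 0 → 1 → 5 → 14 → 30 → 55 → 91 → 140 → 204

Answer: 204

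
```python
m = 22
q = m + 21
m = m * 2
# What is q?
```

Trace:
`m = 22` → m = 22
`q = m + 21` → q = 43
`m = m * 2` → m = 44
So q = 43

Answer: 43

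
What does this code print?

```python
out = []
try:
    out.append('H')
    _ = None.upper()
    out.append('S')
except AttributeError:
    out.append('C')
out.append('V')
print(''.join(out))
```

Execution trace: 'H' (try body) → 'C' (except AttributeError) → 'V' (after the try/except). Output: HCV

Answer: HCV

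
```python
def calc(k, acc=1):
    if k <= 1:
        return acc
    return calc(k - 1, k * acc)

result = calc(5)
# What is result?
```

Accumulator trace (n, acc): (5, 1) -> (4, 5) -> (3, 20) -> (2, 60) -> (1, 120) -> return 120

Answer: 120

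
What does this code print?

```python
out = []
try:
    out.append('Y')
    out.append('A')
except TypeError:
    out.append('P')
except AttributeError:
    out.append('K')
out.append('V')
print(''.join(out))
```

Execution trace: 'Y' (try body) → 'A' (try body, no exception) → 'V' (after the try/except). Output: YAV

Answer: YAV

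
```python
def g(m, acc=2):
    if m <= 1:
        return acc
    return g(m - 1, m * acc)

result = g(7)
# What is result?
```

Accumulator trace (n, acc): (7, 2) -> (6, 14) -> (5, 84) -> (4, 420) -> (3, 1680) -> (2, 5040) -> (1, 10080) -> return 10080

Answer: 10080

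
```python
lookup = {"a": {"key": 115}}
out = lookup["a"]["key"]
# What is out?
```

Trace:
`lookup = {"a": {"key": 115}}` → lookup = {'a': {'key': 115}}
`out = lookup["a"]["key"]` → out = 115
So out = 115

Answer: 115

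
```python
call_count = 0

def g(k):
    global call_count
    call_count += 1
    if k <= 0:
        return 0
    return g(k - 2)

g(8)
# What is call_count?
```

Linear recursion stepping by 2: 5 calls from k=8 down to ≤0.

Answer: 5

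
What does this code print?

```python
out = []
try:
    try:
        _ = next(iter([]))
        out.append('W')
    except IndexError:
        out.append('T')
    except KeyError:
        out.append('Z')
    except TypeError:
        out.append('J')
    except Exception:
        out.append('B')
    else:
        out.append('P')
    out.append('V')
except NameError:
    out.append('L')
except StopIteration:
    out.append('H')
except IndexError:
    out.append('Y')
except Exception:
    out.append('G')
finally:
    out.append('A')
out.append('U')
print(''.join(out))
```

Execution trace: 'B' (inner except Exception) → 'V' (try body, no exception) → 'A' (finally) → 'U' (after the try/except). Output: BVAU

Answer: BVAU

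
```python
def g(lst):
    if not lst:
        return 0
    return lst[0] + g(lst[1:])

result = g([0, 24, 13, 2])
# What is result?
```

0 + 24 + 13 + 2 + 0 = 39

Answer: 39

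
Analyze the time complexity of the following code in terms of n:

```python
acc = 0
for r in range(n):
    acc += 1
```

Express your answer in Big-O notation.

Each loop level contributes: n. Multiplying the contributions gives O(n).

Answer: O(n)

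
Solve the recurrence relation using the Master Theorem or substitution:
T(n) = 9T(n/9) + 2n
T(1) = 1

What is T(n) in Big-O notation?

By Master Theorem: a=9, b=9, f(n)=2n. Since log_9(9) = 1 and f(n) = Θ(n^1), Case 2 applies. T(n) = O(n log n).

Answer: O(n log n)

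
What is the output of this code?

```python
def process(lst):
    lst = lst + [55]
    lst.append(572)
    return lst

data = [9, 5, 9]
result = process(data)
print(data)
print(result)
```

Key concept: rebinding parameter vs mutation.
Step by step:
`data = [9, 5, 9]` → data = [9, 5, 9]
`result = process(data)` → result = [9, 5, 9, 55, 572]
`print(data)` → prints [9, 5, 9]
`print(result)` → prints [9, 5, 9, 55, 572]

Answer:
[9, 5, 9]
[9, 5, 9, 55, 572]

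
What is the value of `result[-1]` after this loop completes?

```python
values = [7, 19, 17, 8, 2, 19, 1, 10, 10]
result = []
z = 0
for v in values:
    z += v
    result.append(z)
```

Cumulative sum ends at 93
`result` takes the values: [] → [7] → [7, 26] → [7, 26, 43] → [7, 26, 43, 51] → [7, 26, 43, 51, 53] → [7, 26, 43, 51, 53, 72] → [7, 26, 43, 51, 53, 72, 73] → [7, 26, 43, 51, 53, 72, 73, 83] → [7, 26, 43, 51, 53, 72, 73, 83, 93]
So `result[-1]` = 93

Answer: 93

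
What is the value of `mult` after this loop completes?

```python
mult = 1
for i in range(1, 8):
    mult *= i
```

7! = 5040
`mult` takes the values: 1 → 2 → 6 → 24 → 120 → 720 → 5040

Answer: 5040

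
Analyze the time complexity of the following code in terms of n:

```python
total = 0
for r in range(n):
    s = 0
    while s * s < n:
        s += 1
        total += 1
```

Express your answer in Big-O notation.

Each loop level contributes: n × √n. Multiplying the contributions gives O(n√n).

Answer: O(n√n)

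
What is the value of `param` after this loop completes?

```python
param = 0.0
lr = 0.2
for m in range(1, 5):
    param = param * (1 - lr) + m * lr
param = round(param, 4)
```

Moving average with lr=0.2
`param` takes the values: 0.0 → 0.2 → 0.56 → 1.048 → 1.6384

Answer: 1.6384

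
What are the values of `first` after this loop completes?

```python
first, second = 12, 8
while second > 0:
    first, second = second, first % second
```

GCD of 12 and 8
`first` takes the values: 12 → 8 → 4

Answer: 4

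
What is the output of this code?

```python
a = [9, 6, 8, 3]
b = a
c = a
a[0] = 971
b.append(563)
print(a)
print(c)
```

Key concept: multiple aliases.
Step by step:
`a = [9, 6, 8, 3]` → a = [9, 6, 8, 3]
`b = a` → b = [9, 6, 8, 3] (same object as a)
`c = a` → c = [9, 6, 8, 3] (same object as a, b)
`a[0] = 971` → a = [971, 6, 8, 3] (same object as b, c); b = [971, 6, 8, 3] (same object as a, c); c = [971, 6, 8, 3] (same object as a, b)
`b.append(563)` → a = [971, 6, 8, 3, 563] (same object as b, c); b = [971, 6, 8, 3, 563] (same object as a, c); c = [971, 6, 8, 3, 563] (same object as a, b)
`print(a)` → prints [971, 6, 8, 3, 563]
`print(c)` → prints [971, 6, 8, 3, 563]

Answer:
[971, 6, 8, 3, 563]
[971, 6, 8, 3, 563]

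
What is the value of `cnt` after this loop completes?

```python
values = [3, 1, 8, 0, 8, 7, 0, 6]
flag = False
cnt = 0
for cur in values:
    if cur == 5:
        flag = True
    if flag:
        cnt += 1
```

Count elements after first 5 in [3, 1, 8, 0, 8, 7, 0, 6]
`cnt` takes the values: 0

Answer: 0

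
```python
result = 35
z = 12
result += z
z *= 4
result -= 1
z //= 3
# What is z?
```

Trace:
`result = 35` → result = 35
`z = 12` → z = 12
`result += z` → result = 47
`z *= 4` → z = 48
`result -= 1` → result = 46
`z //= 3` → z = 16
So z = 16

Answer: 16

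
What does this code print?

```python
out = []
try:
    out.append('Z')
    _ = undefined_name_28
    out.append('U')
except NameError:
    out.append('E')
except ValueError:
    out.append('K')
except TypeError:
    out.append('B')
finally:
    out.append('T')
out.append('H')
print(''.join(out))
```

Execution trace: 'Z' (try body) → 'E' (except NameError) → 'T' (finally) → 'H' (after the try/except). Output: ZETH

Answer: ZETH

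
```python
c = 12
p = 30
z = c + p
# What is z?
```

Trace:
`c = 12` → c = 12
`p = 30` → p = 30
`z = c + p` → z = 42
So z = 42

Answer: 42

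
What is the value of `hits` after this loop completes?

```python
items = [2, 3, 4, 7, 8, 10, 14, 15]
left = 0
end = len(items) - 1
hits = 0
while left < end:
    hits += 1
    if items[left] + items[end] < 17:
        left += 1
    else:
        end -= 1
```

Steps to find pair summing to 17
`hits` takes the values: 0 → 1 → 2 → 3 → 4 → 5 → 6 → 7

Answer: 7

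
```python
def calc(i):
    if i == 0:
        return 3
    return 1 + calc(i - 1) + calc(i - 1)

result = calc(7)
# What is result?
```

calc(i) = 1 + 2·calc(i-1), calc(0)=3. Closed form: (3+1)·2^7 - 1 = 511.

Answer: 511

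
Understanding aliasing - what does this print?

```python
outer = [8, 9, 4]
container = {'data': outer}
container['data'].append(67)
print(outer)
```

Key concept: dict holds reference to list.
Step by step:
`outer = [8, 9, 4]` → outer = [8, 9, 4]
`container = {'data': outer}` → container = {'data': [8, 9, 4]}
`container['data'].append(67)` → outer = [8, 9, 4, 67]; container = {'data': [8, 9, 4, 67]}
`print(outer)` → prints [8, 9, 4, 67]

Answer: [8, 9, 4, 67]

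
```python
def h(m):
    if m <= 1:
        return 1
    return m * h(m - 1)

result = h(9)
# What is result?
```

h(9) = 9 * 8 * 7 * 6 * 5 * 4 * 3 * 2 * 1 = 362880

Answer: 362880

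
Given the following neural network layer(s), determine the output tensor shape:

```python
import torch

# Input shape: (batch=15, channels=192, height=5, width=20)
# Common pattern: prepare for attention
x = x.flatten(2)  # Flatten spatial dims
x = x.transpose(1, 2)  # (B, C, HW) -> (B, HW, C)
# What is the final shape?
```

Input: (15, 192, 5, 20) -> after flatten(2): (15, 192, 100) -> Output: (15, 100, 192)

Answer: (15, 100, 192)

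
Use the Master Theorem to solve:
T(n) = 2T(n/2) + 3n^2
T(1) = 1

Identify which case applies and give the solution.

a=2, b=2, f(n)=3n^2. log_2(2) = 1. Since c=2 > 1 and the regularity condition holds (2(n/2)^2 = (2/2^2)n^2 with 2/2^2 < 1), Case 3 applies: T(n) = Θ(f(n)) = O(n^2).

Answer: O(n^2) - Case 3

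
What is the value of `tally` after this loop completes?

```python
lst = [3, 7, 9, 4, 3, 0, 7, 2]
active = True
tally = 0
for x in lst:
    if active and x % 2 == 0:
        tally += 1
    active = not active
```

Count even values at even positions
`tally` takes the values: 0

Answer: 0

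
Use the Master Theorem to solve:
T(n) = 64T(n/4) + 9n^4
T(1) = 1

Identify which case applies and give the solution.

a=64, b=4, f(n)=9n^4. log_4(64) = 3. Since c=4 > 3 and the regularity condition holds (64(n/4)^4 = (64/4^4)n^4 with 64/4^4 < 1), Case 3 applies: T(n) = Θ(f(n)) = O(n^4).

Answer: O(n^4) - Case 3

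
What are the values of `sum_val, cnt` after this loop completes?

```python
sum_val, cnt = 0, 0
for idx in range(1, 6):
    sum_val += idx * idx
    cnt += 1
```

Sum of squares and count
`sum_val, cnt` takes the values: (0, 0) → (1, 0) → (1, 1) → (5, 1) → (5, 2) → (14, 2) → (14, 3) → (30, 3) → (30, 4) → (55, 4) → (55, 5)

Answer: 55, 5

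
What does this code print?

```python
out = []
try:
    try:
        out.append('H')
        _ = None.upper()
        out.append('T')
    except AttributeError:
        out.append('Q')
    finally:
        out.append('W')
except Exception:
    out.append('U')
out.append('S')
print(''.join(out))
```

Execution trace: 'H' (inner try body) → 'Q' (inner except AttributeError) → 'W' (inner finally) → 'S' (after the try/except). Output: HQWS

Answer: HQWS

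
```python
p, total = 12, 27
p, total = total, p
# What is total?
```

Trace:
`p, total = 12, 27` → p = 12; total = 27
`p, total = total, p` → p = 27; total = 12
So total = 12

Answer: 12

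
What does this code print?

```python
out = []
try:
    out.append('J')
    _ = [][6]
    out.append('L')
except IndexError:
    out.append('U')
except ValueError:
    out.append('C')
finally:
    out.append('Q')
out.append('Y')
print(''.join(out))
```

Execution trace: 'J' (try body) → 'U' (except IndexError) → 'Q' (finally) → 'Y' (after the try/except). Output: JUQY

Answer: JUQY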